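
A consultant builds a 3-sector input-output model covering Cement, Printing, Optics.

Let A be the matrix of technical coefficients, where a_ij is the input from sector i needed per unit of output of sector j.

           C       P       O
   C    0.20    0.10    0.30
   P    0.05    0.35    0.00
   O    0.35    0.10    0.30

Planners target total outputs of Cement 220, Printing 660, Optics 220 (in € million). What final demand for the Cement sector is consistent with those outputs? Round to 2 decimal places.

I − A =
  [   0.80    -0.10    -0.30]
  [  -0.05     0.65     0.00]
  [  -0.35    -0.10     0.70]
d = (I − A) x:
  d_C = (+0.80)·220 + (-0.10)·660 + (-0.30)·220 = 44.00
  d_P = (-0.05)·220 + (+0.65)·660 + (+0.00)·220 = 418.00
  d_O = (-0.35)·220 + (-0.10)·660 + (+0.70)·220 = 11.00

d_C = 44.00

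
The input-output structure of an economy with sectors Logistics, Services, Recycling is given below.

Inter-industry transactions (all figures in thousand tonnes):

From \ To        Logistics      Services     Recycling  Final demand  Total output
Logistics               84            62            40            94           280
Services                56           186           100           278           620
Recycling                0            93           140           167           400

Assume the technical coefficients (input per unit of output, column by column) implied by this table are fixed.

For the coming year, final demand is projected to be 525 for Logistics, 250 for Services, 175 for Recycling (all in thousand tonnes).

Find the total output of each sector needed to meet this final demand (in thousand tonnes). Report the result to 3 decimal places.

Technical coefficients a_ij = z_ij / X_j:
  a_LL = 84/280 = 0.30, a_SL = 56/280 = 0.20, a_RL = 0/280 = 0.00
  a_LS = 62/620 = 0.10, a_SS = 186/620 = 0.30, a_RS = 93/620 = 0.15
  a_LR = 40/400 = 0.10, a_SR = 100/400 = 0.25, a_RR = 140/400 = 0.35
I − A =
  [   0.70    -0.10    -0.10]
  [  -0.20     0.70    -0.25]
  [   0.00    -0.15     0.65]
Cofactors of I−A, C_ij = (−1)^(i+j)·(minor ij) (rows/columns in the sector order above):
  C_11 = (0.70)(0.65) − (-0.25)(-0.15) = 0.4175
  C_12 = −[(-0.20)(0.65) − (-0.25)(0.00)] = 0.1300
  C_13 = (-0.20)(-0.15) − (0.70)(0.00) = 0.0300
  C_21 = −[(-0.10)(0.65) − (-0.10)(-0.15)] = 0.0800
  C_22 = (0.70)(0.65) − (-0.10)(0.00) = 0.4550
  C_23 = −[(0.70)(-0.15) − (-0.10)(0.00)] = 0.1050
  C_31 = (-0.10)(-0.25) − (-0.10)(0.70) = 0.0950
  C_32 = −[(0.70)(-0.25) − (-0.10)(-0.20)] = 0.1950
  C_33 = (0.70)(0.70) − (-0.10)(-0.20) = 0.4700
det(I−A) = Σ_j (I−A)_1j·C_1j = (0.70)(0.4175) + (-0.10)(0.1300) + (-0.10)(0.0300) = 0.27625
adj(I−A) = Cᵀ =
  [ 0.4175   0.0800   0.0950]
  [ 0.1300   0.4550   0.1950]
  [ 0.0300   0.1050   0.4700]
(I − A)⁻¹ = adj(I−A) / det(I−A) ≈
  [   1.5113     0.2896     0.3439]
  [   0.4706     1.6471     0.7059]
  [   0.1086     0.3801     1.7014]
x = (I − A)⁻¹ d = adj(I−A)·d / det(I−A), with det(I−A) = 0.27625:
  x_L = (0.4175·525 + 0.0800·250 + 0.0950·175) / 0.27625 = 255.8125 / 0.27625 ≈ 926.018
  x_S = (0.1300·525 + 0.4550·250 + 0.1950·175) / 0.27625 = 216.125 / 0.27625 ≈ 782.353
  x_R = (0.0300·525 + 0.1050·250 + 0.4700·175) / 0.27625 = 124.25 / 0.27625 ≈ 449.774

x_L = 926.018, x_S = 782.353, x_R = 449.774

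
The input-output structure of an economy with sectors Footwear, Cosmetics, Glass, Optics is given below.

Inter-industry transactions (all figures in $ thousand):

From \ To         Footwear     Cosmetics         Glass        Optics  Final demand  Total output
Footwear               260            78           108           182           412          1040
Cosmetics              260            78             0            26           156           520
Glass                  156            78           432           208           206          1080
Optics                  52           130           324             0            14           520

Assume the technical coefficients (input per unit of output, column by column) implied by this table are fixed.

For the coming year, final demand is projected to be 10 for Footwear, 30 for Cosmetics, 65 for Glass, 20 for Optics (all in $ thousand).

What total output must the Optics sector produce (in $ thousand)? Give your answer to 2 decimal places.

Technical coefficients a_ij = z_ij / X_j:
  a_11 = 260/1040 = 0.25, a_21 = 260/1040 = 0.25, a_31 = 156/1040 = 0.15, a_41 = 52/1040 = 0.05
  a_12 = 78/520 = 0.15, a_22 = 78/520 = 0.15, a_32 = 78/520 = 0.15, a_42 = 130/520 = 0.25
  a_13 = 108/1080 = 0.10, a_23 = 0/1080 = 0.00, a_33 = 432/1080 = 0.40, a_43 = 324/1080 = 0.30
  a_14 = 182/520 = 0.35, a_24 = 26/520 = 0.05, a_34 = 208/520 = 0.40, a_44 = 0/520 = 0.00
I − A =
  [   0.75    -0.15    -0.10    -0.35]
  [  -0.25     0.85     0.00    -0.05]
  [  -0.15    -0.15     0.60    -0.40]
  [  -0.05    -0.25    -0.30     1.00]
Compute the cofactors C_ij = (−1)^(i+j)·(3×3 minor ij) of I−A; the adjugate is their transpose:
adj(I−A) = Cᵀ =
  [ 0.39825   0.16525   0.17525   0.21775]
  [ 0.12375   0.31675   0.06275   0.08425]
  [ 0.20550   0.22350   0.55350   0.30450]
  [ 0.11250   0.15450   0.19050   0.34350]
det(I−A) = Σ_j (I−A)_1j·C_1j = (0.75)(0.39825) + (-0.15)(0.12375) + (-0.10)(0.20550) + (-0.35)(0.11250) = 0.2202
(I − A)⁻¹ = adj(I−A) / det(I−A) ≈
  [   1.8086     0.7505     0.7959     0.9889]
  [   0.5620     1.4385     0.2850     0.3826]
  [   0.9332     1.0150     2.5136     1.3828]
  [   0.5109     0.7016     0.8651     1.5599]
x = (I − A)⁻¹ d = adj(I−A)·d / det(I−A), with det(I−A) = 0.2202:
  x_1 = (0.39825·10 + 0.16525·30 + 0.17525·65 + 0.21775·20) / 0.2202 = 24.68625 / 0.2202 ≈ 112.11
  x_2 = (0.12375·10 + 0.31675·30 + 0.06275·65 + 0.08425·20) / 0.2202 = 16.50375 / 0.2202 ≈ 74.95
  x_3 = (0.20550·10 + 0.22350·30 + 0.55350·65 + 0.30450·20) / 0.2202 = 50.8275 / 0.2202 ≈ 230.82
  x_4 = (0.11250·10 + 0.15450·30 + 0.19050·65 + 0.34350·20) / 0.2202 = 25.0125 / 0.2202 ≈ 113.59

x_4 = 113.59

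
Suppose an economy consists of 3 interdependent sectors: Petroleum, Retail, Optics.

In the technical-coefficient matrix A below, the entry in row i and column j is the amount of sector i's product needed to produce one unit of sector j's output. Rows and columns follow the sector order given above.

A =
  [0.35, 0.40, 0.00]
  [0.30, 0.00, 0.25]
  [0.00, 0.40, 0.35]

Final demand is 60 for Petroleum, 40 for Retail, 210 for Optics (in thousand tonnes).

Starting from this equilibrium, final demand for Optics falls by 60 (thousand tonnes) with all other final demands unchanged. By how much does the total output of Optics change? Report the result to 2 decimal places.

Δx_O = -113.77

I − A =
  [   0.65    -0.40     0.00]
  [  -0.30     1.00    -0.25]
  [   0.00    -0.40     0.65]
Cofactors of I−A, C_ij = (−1)^(i+j)·(minor ij) (rows/columns in the sector order above):
  C_11 = (1.00)(0.65) − (-0.25)(-0.40) = 0.5500
  C_12 = −[(-0.30)(0.65) − (-0.25)(0.00)] = 0.1950
  C_13 = (-0.30)(-0.40) − (1.00)(0.00) = 0.1200
  C_21 = −[(-0.40)(0.65) − (0.00)(-0.40)] = 0.2600
  C_22 = (0.65)(0.65) − (0.00)(0.00) = 0.4225
  C_23 = −[(0.65)(-0.40) − (-0.40)(0.00)] = 0.2600
  C_31 = (-0.40)(-0.25) − (0.00)(1.00) = 0.1000
  C_32 = −[(0.65)(-0.25) − (0.00)(-0.30)] = 0.1625
  C_33 = (0.65)(1.00) − (-0.40)(-0.30) = 0.5300
det(I−A) = Σ_j (I−A)_1j·C_1j = (0.65)(0.5500) + (-0.40)(0.1950) + (0.00)(0.1200) = 0.2795
adj(I−A) = Cᵀ =
  [ 0.5500   0.2600   0.1000]
  [ 0.1950   0.4225   0.1625]
  [ 0.1200   0.2600   0.5300]
(I − A)⁻¹ = adj(I−A) / det(I−A) ≈
  [   1.9678     0.9302     0.3578]
  [   0.6977     1.5116     0.5814]
  [   0.4293     0.9302     1.8962]
Δx = (I − A)⁻¹ Δd with Δd having -60 in the Optics component and 0 elsewhere.
So Δx_O = L_OO · (-60), where L_OO = adj(I−A)_OO / det(I−A) = 0.5300 / 0.2795.
Δx_O = 0.5300 × (-60) / 0.2795 = -31.80 / 0.2795 ≈ -113.77.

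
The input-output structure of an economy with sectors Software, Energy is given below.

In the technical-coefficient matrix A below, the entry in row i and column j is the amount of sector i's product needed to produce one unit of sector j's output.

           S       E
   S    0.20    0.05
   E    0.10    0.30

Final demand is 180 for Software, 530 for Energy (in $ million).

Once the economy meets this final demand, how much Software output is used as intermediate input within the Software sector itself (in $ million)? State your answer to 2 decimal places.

I − A =
  [   0.80    -0.05]
  [  -0.10     0.70]
det(I−A) = (0.80)(0.70) − (-0.05)(-0.10) = 0.5550
adj(I−A) = [[0.70, 0.05], [0.10, 0.80]]
(I − A)⁻¹ = adj(I−A) / det(I−A) ≈
  [   1.2613     0.0901]
  [   0.1802     1.4414]
First solve x = (I − A)⁻¹ d = adj(I−A)·d / det(I−A); in particular x_S = (0.70·180 + 0.05·530) / 0.5550 = 152.50 / 0.5550 ≈ 274.7748.
Intermediate flow from S to S: z_SS = a_SS · x_S = 0.20 × 152.50 / 0.5550 = 30.50 / 0.5550 ≈ 54.95.

z_SS = 54.95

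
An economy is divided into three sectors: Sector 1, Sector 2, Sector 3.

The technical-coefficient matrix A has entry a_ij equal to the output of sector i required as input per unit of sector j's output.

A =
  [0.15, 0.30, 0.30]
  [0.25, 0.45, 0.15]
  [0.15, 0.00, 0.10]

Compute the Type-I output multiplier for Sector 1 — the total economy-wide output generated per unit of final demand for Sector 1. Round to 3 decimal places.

I − A =
  [   0.85    -0.30    -0.30]
  [  -0.25     0.55    -0.15]
  [  -0.15     0.00     0.90]
Cofactors of I−A, C_ij = (−1)^(i+j)·(minor ij) (rows/columns in the sector order above):
  C_11 = (0.55)(0.90) − (-0.15)(0.00) = 0.4950
  C_12 = −[(-0.25)(0.90) − (-0.15)(-0.15)] = 0.2475
  C_13 = (-0.25)(0.00) − (0.55)(-0.15) = 0.0825
  C_21 = −[(-0.30)(0.90) − (-0.30)(0.00)] = 0.2700
  C_22 = (0.85)(0.90) − (-0.30)(-0.15) = 0.7200
  C_23 = −[(0.85)(0.00) − (-0.30)(-0.15)] = 0.0450
  C_31 = (-0.30)(-0.15) − (-0.30)(0.55) = 0.2100
  C_32 = −[(0.85)(-0.15) − (-0.30)(-0.25)] = 0.2025
  C_33 = (0.85)(0.55) − (-0.30)(-0.25) = 0.3925
det(I−A) = Σ_j (I−A)_1j·C_1j = (0.85)(0.4950) + (-0.30)(0.2475) + (-0.30)(0.0825) = 0.32175
adj(I−A) = Cᵀ =
  [ 0.4950   0.2700   0.2100]
  [ 0.2475   0.7200   0.2025]
  [ 0.0825   0.0450   0.3925]
(I − A)⁻¹ = adj(I−A) / det(I−A) ≈
  [   1.5385     0.8392     0.6527]
  [   0.7692     2.2378     0.6294]
  [   0.2564     0.1399     1.2199]
The output multiplier for sector j is the column-j sum of the Leontief inverse (I − A)⁻¹ = adj(I−A) / det(I−A).
Column 1 of adj(I−A): (0.4950, 0.2475, 0.0825); det(I−A) = 0.32175.
m_1 = (0.4950 + 0.2475 + 0.0825) / 0.32175 = 0.825 / 0.32175 ≈ 2.564.

m_1 = 2.564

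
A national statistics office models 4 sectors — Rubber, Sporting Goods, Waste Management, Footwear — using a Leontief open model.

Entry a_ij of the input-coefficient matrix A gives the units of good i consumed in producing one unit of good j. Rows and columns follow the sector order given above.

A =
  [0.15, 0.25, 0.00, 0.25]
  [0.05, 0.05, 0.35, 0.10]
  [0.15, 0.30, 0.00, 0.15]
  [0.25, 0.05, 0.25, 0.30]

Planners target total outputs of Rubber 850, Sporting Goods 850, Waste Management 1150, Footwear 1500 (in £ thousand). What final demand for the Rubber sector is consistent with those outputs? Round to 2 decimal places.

I − A =
  [   0.85    -0.25     0.00    -0.25]
  [  -0.05     0.95    -0.35    -0.10]
  [  -0.15    -0.30     1.00    -0.15]
  [  -0.25    -0.05    -0.25     0.70]
d = (I − A) x:
  d_1 = (+0.85)·850 + (-0.25)·850 + (+0.00)·1150 + (-0.25)·1500 = 135.00
  d_2 = (-0.05)·850 + (+0.95)·850 + (-0.35)·1150 + (-0.10)·1500 = 212.50
  d_3 = (-0.15)·850 + (-0.30)·850 + (+1.00)·1150 + (-0.15)·1500 = 542.50
  d_4 = (-0.25)·850 + (-0.05)·850 + (-0.25)·1150 + (+0.70)·1500 = 507.50

d_1 = 135.00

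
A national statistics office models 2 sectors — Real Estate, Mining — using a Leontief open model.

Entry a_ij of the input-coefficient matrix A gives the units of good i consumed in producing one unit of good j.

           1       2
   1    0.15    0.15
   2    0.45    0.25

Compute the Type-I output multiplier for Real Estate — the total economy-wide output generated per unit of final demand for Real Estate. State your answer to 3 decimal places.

m_1 = 2.105

I − A =
  [   0.85    -0.15]
  [  -0.45     0.75]
det(I−A) = (0.85)(0.75) − (-0.15)(-0.45) = 0.5700
adj(I−A) = [[0.75, 0.15], [0.45, 0.85]]
(I − A)⁻¹ = adj(I−A) / det(I−A) ≈
  [   1.3158     0.2632]
  [   0.7895     1.4912]
The output multiplier for sector j is the column-j sum of the Leontief inverse (I − A)⁻¹ = adj(I−A) / det(I−A).
Column 1 of adj(I−A): (0.75, 0.45); det(I−A) = 0.5700.
m_1 = (0.75 + 0.45) / 0.5700 = 1.20 / 0.5700 ≈ 2.105.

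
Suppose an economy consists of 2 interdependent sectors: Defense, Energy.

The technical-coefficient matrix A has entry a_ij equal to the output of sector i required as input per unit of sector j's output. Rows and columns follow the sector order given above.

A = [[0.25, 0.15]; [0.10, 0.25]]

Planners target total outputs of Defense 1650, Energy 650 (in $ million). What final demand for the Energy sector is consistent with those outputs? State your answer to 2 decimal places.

I − A =
  [   0.75    -0.15]
  [  -0.10     0.75]
d = (I − A) x:
  d_1 = (+0.75)·1650 + (-0.15)·650 = 1140.00
  d_2 = (-0.10)·1650 + (+0.75)·650 = 322.50

d_2 = 322.50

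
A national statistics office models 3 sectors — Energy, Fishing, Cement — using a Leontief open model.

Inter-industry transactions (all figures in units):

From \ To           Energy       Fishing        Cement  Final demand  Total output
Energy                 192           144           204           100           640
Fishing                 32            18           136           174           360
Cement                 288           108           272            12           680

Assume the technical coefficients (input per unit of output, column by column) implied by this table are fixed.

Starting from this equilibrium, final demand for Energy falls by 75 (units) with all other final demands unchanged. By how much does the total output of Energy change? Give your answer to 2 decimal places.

Δx_1 = -217.02

Technical coefficients a_ij = z_ij / X_j:
  a_11 = 192/640 = 0.30, a_21 = 32/640 = 0.05, a_31 = 288/640 = 0.45
  a_12 = 144/360 = 0.40, a_22 = 18/360 = 0.05, a_32 = 108/360 = 0.30
  a_13 = 204/680 = 0.30, a_23 = 136/680 = 0.20, a_33 = 272/680 = 0.40
I − A =
  [   0.70    -0.40    -0.30]
  [  -0.05     0.95    -0.20]
  [  -0.45    -0.30     0.60]
Cofactors of I−A, C_ij = (−1)^(i+j)·(minor ij) (rows/columns in the sector order above):
  C_11 = (0.95)(0.60) − (-0.20)(-0.30) = 0.5100
  C_12 = −[(-0.05)(0.60) − (-0.20)(-0.45)] = 0.1200
  C_13 = (-0.05)(-0.30) − (0.95)(-0.45) = 0.4425
  C_21 = −[(-0.40)(0.60) − (-0.30)(-0.30)] = 0.3300
  C_22 = (0.70)(0.60) − (-0.30)(-0.45) = 0.2850
  C_23 = −[(0.70)(-0.30) − (-0.40)(-0.45)] = 0.3900
  C_31 = (-0.40)(-0.20) − (-0.30)(0.95) = 0.3650
  C_32 = −[(0.70)(-0.20) − (-0.30)(-0.05)] = 0.1550
  C_33 = (0.70)(0.95) − (-0.40)(-0.05) = 0.6450
det(I−A) = Σ_j (I−A)_1j·C_1j = (0.70)(0.5100) + (-0.40)(0.1200) + (-0.30)(0.4425) = 0.17625
adj(I−A) = Cᵀ =
  [ 0.5100   0.3300   0.3650]
  [ 0.1200   0.2850   0.1550]
  [ 0.4425   0.3900   0.6450]
(I − A)⁻¹ = adj(I−A) / det(I−A) ≈
  [   2.8936     1.8723     2.0709]
  [   0.6809     1.6170     0.8794]
  [   2.5106     2.2128     3.6596]
Δx = (I − A)⁻¹ Δd with Δd having -75 in the Energy component and 0 elsewhere.
So Δx_1 = L_11 · (-75), where L_11 = adj(I−A)_11 / det(I−A) = 0.5100 / 0.17625.
Δx_1 = 0.5100 × (-75) / 0.17625 = -38.25 / 0.17625 ≈ -217.02.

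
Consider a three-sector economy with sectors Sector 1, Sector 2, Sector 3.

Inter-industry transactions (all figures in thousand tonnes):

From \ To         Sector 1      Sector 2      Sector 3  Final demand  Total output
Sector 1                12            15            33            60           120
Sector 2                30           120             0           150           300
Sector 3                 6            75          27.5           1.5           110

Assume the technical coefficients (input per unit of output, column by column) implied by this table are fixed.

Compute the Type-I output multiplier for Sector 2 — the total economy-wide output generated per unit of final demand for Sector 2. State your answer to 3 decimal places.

Technical coefficients a_ij = z_ij / X_j:
  a_11 = 12/120 = 0.10, a_21 = 30/120 = 0.25, a_31 = 6/120 = 0.05
  a_12 = 15/300 = 0.05, a_22 = 120/300 = 0.40, a_32 = 75/300 = 0.25
  a_13 = 33/110 = 0.30, a_23 = 0/110 = 0.00, a_33 = 27.5/110 = 0.25
I − A =
  [   0.90    -0.05    -0.30]
  [  -0.25     0.60     0.00]
  [  -0.05    -0.25     0.75]
Cofactors of I−A, C_ij = (−1)^(i+j)·(minor ij) (rows/columns in the sector order above):
  C_11 = (0.60)(0.75) − (0.00)(-0.25) = 0.4500
  C_12 = −[(-0.25)(0.75) − (0.00)(-0.05)] = 0.1875
  C_13 = (-0.25)(-0.25) − (0.60)(-0.05) = 0.0925
  C_21 = −[(-0.05)(0.75) − (-0.30)(-0.25)] = 0.1125
  C_22 = (0.90)(0.75) − (-0.30)(-0.05) = 0.6600
  C_23 = −[(0.90)(-0.25) − (-0.05)(-0.05)] = 0.2275
  C_31 = (-0.05)(0.00) − (-0.30)(0.60) = 0.1800
  C_32 = −[(0.90)(0.00) − (-0.30)(-0.25)] = 0.0750
  C_33 = (0.90)(0.60) − (-0.05)(-0.25) = 0.5275
det(I−A) = Σ_j (I−A)_1j·C_1j = (0.90)(0.4500) + (-0.05)(0.1875) + (-0.30)(0.0925) = 0.367875
adj(I−A) = Cᵀ =
  [ 0.4500   0.1125   0.1800]
  [ 0.1875   0.6600   0.0750]
  [ 0.0925   0.2275   0.5275]
(I − A)⁻¹ = adj(I−A) / det(I−A) ≈
  [   1.2232     0.3058     0.4893]
  [   0.5097     1.7941     0.2039]
  [   0.2514     0.6184     1.4339]
The output multiplier for sector j is the column-j sum of the Leontief inverse (I − A)⁻¹ = adj(I−A) / det(I−A).
Column 2 of adj(I−A): (0.1125, 0.6600, 0.2275); det(I−A) = 0.367875.
m_2 = (0.1125 + 0.6600 + 0.2275) / 0.367875 = 1.00 / 0.367875 ≈ 2.718.

m_2 = 2.718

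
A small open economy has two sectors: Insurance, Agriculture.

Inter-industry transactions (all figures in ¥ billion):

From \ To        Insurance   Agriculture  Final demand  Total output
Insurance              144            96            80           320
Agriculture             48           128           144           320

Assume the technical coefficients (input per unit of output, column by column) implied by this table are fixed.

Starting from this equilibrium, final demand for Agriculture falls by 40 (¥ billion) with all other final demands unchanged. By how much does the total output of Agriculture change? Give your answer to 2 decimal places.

Technical coefficients a_ij = z_ij / X_j:
  a_11 = 144/320 = 0.45, a_21 = 48/320 = 0.15
  a_12 = 96/320 = 0.30, a_22 = 128/320 = 0.40
I − A =
  [   0.55    -0.30]
  [  -0.15     0.60]
det(I−A) = (0.55)(0.60) − (-0.30)(-0.15) = 0.2850
adj(I−A) = [[0.60, 0.30], [0.15, 0.55]]
(I − A)⁻¹ = adj(I−A) / det(I−A) ≈
  [   2.1053     1.0526]
  [   0.5263     1.9298]
Δx = (I − A)⁻¹ Δd with Δd having -40 in the Agriculture component and 0 elsewhere.
So Δx_2 = L_22 · (-40), where L_22 = adj(I−A)_22 / det(I−A) = 0.55 / 0.2850.
Δx_2 = 0.55 × (-40) / 0.2850 = -22.00 / 0.2850 ≈ -77.19.

Δx_2 = -77.19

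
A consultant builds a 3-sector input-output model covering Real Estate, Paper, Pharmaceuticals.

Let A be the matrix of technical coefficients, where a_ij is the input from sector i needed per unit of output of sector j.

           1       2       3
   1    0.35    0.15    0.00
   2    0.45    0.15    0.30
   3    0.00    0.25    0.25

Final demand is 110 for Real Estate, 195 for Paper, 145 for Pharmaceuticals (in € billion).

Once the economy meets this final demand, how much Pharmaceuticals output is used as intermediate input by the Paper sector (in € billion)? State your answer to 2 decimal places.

I − A =
  [   0.65    -0.15     0.00]
  [  -0.45     0.85    -0.30]
  [   0.00    -0.25     0.75]
Cofactors of I−A, C_ij = (−1)^(i+j)·(minor ij) (rows/columns in the sector order above):
  C_11 = (0.85)(0.75) − (-0.30)(-0.25) = 0.5625
  C_12 = −[(-0.45)(0.75) − (-0.30)(0.00)] = 0.3375
  C_13 = (-0.45)(-0.25) − (0.85)(0.00) = 0.1125
  C_21 = −[(-0.15)(0.75) − (0.00)(-0.25)] = 0.1125
  C_22 = (0.65)(0.75) − (0.00)(0.00) = 0.4875
  C_23 = −[(0.65)(-0.25) − (-0.15)(0.00)] = 0.1625
  C_31 = (-0.15)(-0.30) − (0.00)(0.85) = 0.0450
  C_32 = −[(0.65)(-0.30) − (0.00)(-0.45)] = 0.1950
  C_33 = (0.65)(0.85) − (-0.15)(-0.45) = 0.4850
det(I−A) = Σ_j (I−A)_1j·C_1j = (0.65)(0.5625) + (-0.15)(0.3375) + (0.00)(0.1125) = 0.3150
adj(I−A) = Cᵀ =
  [ 0.5625   0.1125   0.0450]
  [ 0.3375   0.4875   0.1950]
  [ 0.1125   0.1625   0.4850]
(I − A)⁻¹ = adj(I−A) / det(I−A) ≈
  [   1.7857     0.3571     0.1429]
  [   1.0714     1.5476     0.6190]
  [   0.3571     0.5159     1.5397]
First solve x = (I − A)⁻¹ d = adj(I−A)·d / det(I−A); in particular x_2 = (0.3375·110 + 0.4875·195 + 0.1950·145) / 0.3150 = 160.4625 / 0.3150 ≈ 509.4048.
Intermediate flow from 3 to 2: z_32 = a_32 · x_2 = 0.25 × 160.4625 / 0.3150 = 40.115625 / 0.3150 ≈ 127.35.

z_32 = 127.35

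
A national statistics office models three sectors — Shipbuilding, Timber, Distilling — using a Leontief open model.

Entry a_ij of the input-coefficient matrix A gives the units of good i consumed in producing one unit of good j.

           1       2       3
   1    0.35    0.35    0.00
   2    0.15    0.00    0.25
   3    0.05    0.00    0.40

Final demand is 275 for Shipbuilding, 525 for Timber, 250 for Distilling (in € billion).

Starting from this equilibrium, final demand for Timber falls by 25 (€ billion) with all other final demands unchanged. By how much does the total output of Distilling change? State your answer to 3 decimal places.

Δx_3 = -1.235

I − A =
  [   0.65    -0.35     0.00]
  [  -0.15     1.00    -0.25]
  [  -0.05     0.00     0.60]
Cofactors of I−A, C_ij = (−1)^(i+j)·(minor ij) (rows/columns in the sector order above):
  C_11 = (1.00)(0.60) − (-0.25)(0.00) = 0.6000
  C_12 = −[(-0.15)(0.60) − (-0.25)(-0.05)] = 0.1025
  C_13 = (-0.15)(0.00) − (1.00)(-0.05) = 0.0500
  C_21 = −[(-0.35)(0.60) − (0.00)(0.00)] = 0.2100
  C_22 = (0.65)(0.60) − (0.00)(-0.05) = 0.3900
  C_23 = −[(0.65)(0.00) − (-0.35)(-0.05)] = 0.0175
  C_31 = (-0.35)(-0.25) − (0.00)(1.00) = 0.0875
  C_32 = −[(0.65)(-0.25) − (0.00)(-0.15)] = 0.1625
  C_33 = (0.65)(1.00) − (-0.35)(-0.15) = 0.5975
det(I−A) = Σ_j (I−A)_1j·C_1j = (0.65)(0.6000) + (-0.35)(0.1025) + (0.00)(0.0500) = 0.354125
adj(I−A) = Cᵀ =
  [ 0.6000   0.2100   0.0875]
  [ 0.1025   0.3900   0.1625]
  [ 0.0500   0.0175   0.5975]
(I − A)⁻¹ = adj(I−A) / det(I−A) ≈
  [   1.6943     0.5930     0.2471]
  [   0.2894     1.1013     0.4589]
  [   0.1412     0.0494     1.6873]
Δx = (I − A)⁻¹ Δd with Δd having -25 in the Timber component and 0 elsewhere.
So Δx_3 = L_32 · (-25), where L_32 = adj(I−A)_32 / det(I−A) = 0.0175 / 0.354125.
Δx_3 = 0.0175 × (-25) / 0.354125 = -0.4375 / 0.354125 ≈ -1.235.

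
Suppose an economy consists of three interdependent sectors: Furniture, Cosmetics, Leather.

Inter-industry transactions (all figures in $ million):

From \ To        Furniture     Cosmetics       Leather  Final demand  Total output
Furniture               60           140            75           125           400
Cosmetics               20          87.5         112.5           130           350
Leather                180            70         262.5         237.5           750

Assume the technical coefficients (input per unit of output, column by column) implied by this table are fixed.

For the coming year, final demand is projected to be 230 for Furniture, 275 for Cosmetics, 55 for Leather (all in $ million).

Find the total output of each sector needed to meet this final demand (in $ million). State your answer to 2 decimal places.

x_F = 603.74, x_C = 540.71, x_L = 668.96

Technical coefficients a_ij = z_ij / X_j:
  a_FF = 60/400 = 0.15, a_CF = 20/400 = 0.05, a_LF = 180/400 = 0.45
  a_FC = 140/350 = 0.40, a_CC = 87.5/350 = 0.25, a_LC = 70/350 = 0.20
  a_FL = 75/750 = 0.10, a_CL = 112.5/750 = 0.15, a_LL = 262.5/750 = 0.35
I − A =
  [   0.85    -0.40    -0.10]
  [  -0.05     0.75    -0.15]
  [  -0.45    -0.20     0.65]
Cofactors of I−A, C_ij = (−1)^(i+j)·(minor ij) (rows/columns in the sector order above):
  C_11 = (0.75)(0.65) − (-0.15)(-0.20) = 0.4575
  C_12 = −[(-0.05)(0.65) − (-0.15)(-0.45)] = 0.1000
  C_13 = (-0.05)(-0.20) − (0.75)(-0.45) = 0.3475
  C_21 = −[(-0.40)(0.65) − (-0.10)(-0.20)] = 0.2800
  C_22 = (0.85)(0.65) − (-0.10)(-0.45) = 0.5075
  C_23 = −[(0.85)(-0.20) − (-0.40)(-0.45)] = 0.3500
  C_31 = (-0.40)(-0.15) − (-0.10)(0.75) = 0.1350
  C_32 = −[(0.85)(-0.15) − (-0.10)(-0.05)] = 0.1325
  C_33 = (0.85)(0.75) − (-0.40)(-0.05) = 0.6175
det(I−A) = Σ_j (I−A)_1j·C_1j = (0.85)(0.4575) + (-0.40)(0.1000) + (-0.10)(0.3475) = 0.314125
adj(I−A) = Cᵀ =
  [ 0.4575   0.2800   0.1350]
  [ 0.1000   0.5075   0.1325]
  [ 0.3475   0.3500   0.6175]
(I − A)⁻¹ = adj(I−A) / det(I−A) ≈
  [   1.4564     0.8914     0.4298]
  [   0.3183     1.6156     0.4218]
  [   1.1062     1.1142     1.9658]
x = (I − A)⁻¹ d = adj(I−A)·d / det(I−A), with det(I−A) = 0.314125:
  x_F = (0.4575·230 + 0.2800·275 + 0.1350·55) / 0.314125 = 189.65 / 0.314125 ≈ 603.74
  x_C = (0.1000·230 + 0.5075·275 + 0.1325·55) / 0.314125 = 169.85 / 0.314125 ≈ 540.71
  x_L = (0.3475·230 + 0.3500·275 + 0.6175·55) / 0.314125 = 210.1375 / 0.314125 ≈ 668.96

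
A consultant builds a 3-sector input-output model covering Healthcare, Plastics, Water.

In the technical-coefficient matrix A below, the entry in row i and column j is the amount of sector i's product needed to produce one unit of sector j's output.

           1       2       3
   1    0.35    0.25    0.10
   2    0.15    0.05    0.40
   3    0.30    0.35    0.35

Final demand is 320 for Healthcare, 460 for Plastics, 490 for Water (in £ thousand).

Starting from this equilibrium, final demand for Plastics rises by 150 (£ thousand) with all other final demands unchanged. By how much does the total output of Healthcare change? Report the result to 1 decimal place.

I − A =
  [   0.65    -0.25    -0.10]
  [  -0.15     0.95    -0.40]
  [  -0.30    -0.35     0.65]
Cofactors of I−A, C_ij = (−1)^(i+j)·(minor ij) (rows/columns in the sector order above):
  C_11 = (0.95)(0.65) − (-0.40)(-0.35) = 0.4775
  C_12 = −[(-0.15)(0.65) − (-0.40)(-0.30)] = 0.2175
  C_13 = (-0.15)(-0.35) − (0.95)(-0.30) = 0.3375
  C_21 = −[(-0.25)(0.65) − (-0.10)(-0.35)] = 0.1975
  C_22 = (0.65)(0.65) − (-0.10)(-0.30) = 0.3925
  C_23 = −[(0.65)(-0.35) − (-0.25)(-0.30)] = 0.3025
  C_31 = (-0.25)(-0.40) − (-0.10)(0.95) = 0.1950
  C_32 = −[(0.65)(-0.40) − (-0.10)(-0.15)] = 0.2750
  C_33 = (0.65)(0.95) − (-0.25)(-0.15) = 0.5800
det(I−A) = Σ_j (I−A)_1j·C_1j = (0.65)(0.4775) + (-0.25)(0.2175) + (-0.10)(0.3375) = 0.22225
adj(I−A) = Cᵀ =
  [ 0.4775   0.1975   0.1950]
  [ 0.2175   0.3925   0.2750]
  [ 0.3375   0.3025   0.5800]
(I − A)⁻¹ = adj(I−A) / det(I−A) ≈
  [   2.1485     0.8886     0.8774]
  [   0.9786     1.7660     1.2373]
  [   1.5186     1.3611     2.6097]
Δx = (I − A)⁻¹ Δd with Δd having +150 in the Plastics component and 0 elsewhere.
So Δx_1 = L_12 · (+150), where L_12 = adj(I−A)_12 / det(I−A) = 0.1975 / 0.22225.
Δx_1 = 0.1975 × (+150) / 0.22225 = 29.625 / 0.22225 ≈ 133.3.

Δx_1 = 133.3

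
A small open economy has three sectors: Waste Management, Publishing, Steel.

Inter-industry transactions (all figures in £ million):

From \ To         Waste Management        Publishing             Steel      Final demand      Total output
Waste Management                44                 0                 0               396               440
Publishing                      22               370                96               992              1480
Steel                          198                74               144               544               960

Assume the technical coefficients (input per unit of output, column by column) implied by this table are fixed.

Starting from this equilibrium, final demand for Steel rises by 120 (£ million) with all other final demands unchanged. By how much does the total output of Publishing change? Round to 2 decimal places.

Δx_2 = 18.97

Technical coefficients a_ij = z_ij / X_j:
  a_11 = 44/440 = 0.10, a_21 = 22/440 = 0.05, a_31 = 198/440 = 0.45
  a_12 = 0/1480 = 0.00, a_22 = 370/1480 = 0.25, a_32 = 74/1480 = 0.05
  a_13 = 0/960 = 0.00, a_23 = 96/960 = 0.10, a_33 = 144/960 = 0.15
I − A =
  [   0.90     0.00     0.00]
  [  -0.05     0.75    -0.10]
  [  -0.45    -0.05     0.85]
Cofactors of I−A, C_ij = (−1)^(i+j)·(minor ij) (rows/columns in the sector order above):
  C_11 = (0.75)(0.85) − (-0.10)(-0.05) = 0.6325
  C_12 = −[(-0.05)(0.85) − (-0.10)(-0.45)] = 0.0875
  C_13 = (-0.05)(-0.05) − (0.75)(-0.45) = 0.3400
  C_21 = −[(0.00)(0.85) − (0.00)(-0.05)] = 0.0000
  C_22 = (0.90)(0.85) − (0.00)(-0.45) = 0.7650
  C_23 = −[(0.90)(-0.05) − (0.00)(-0.45)] = 0.0450
  C_31 = (0.00)(-0.10) − (0.00)(0.75) = 0.0000
  C_32 = −[(0.90)(-0.10) − (0.00)(-0.05)] = 0.0900
  C_33 = (0.90)(0.75) − (0.00)(-0.05) = 0.6750
det(I−A) = Σ_j (I−A)_1j·C_1j = (0.90)(0.6325) + (0.00)(0.0875) + (0.00)(0.3400) = 0.56925
adj(I−A) = Cᵀ =
  [ 0.6325   0.0000   0.0000]
  [ 0.0875   0.7650   0.0900]
  [ 0.3400   0.0450   0.6750]
(I − A)⁻¹ = adj(I−A) / det(I−A) ≈
  [   1.1111     0.0000     0.0000]
  [   0.1537     1.3439     0.1581]
  [   0.5973     0.0791     1.1858]
Δx = (I − A)⁻¹ Δd with Δd having +120 in the Steel component and 0 elsewhere.
So Δx_2 = L_23 · (+120), where L_23 = adj(I−A)_23 / det(I−A) = 0.0900 / 0.56925.
Δx_2 = 0.0900 × (+120) / 0.56925 = 10.80 / 0.56925 ≈ 18.97.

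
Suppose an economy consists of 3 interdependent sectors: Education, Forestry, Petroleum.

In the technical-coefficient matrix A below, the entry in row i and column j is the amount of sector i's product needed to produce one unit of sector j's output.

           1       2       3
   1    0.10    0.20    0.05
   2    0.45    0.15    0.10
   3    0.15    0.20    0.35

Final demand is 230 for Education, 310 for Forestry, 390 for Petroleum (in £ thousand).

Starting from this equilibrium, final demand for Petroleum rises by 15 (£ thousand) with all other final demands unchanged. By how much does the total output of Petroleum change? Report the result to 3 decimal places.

I − A =
  [   0.90    -0.20    -0.05]
  [  -0.45     0.85    -0.10]
  [  -0.15    -0.20     0.65]
Cofactors of I−A, C_ij = (−1)^(i+j)·(minor ij) (rows/columns in the sector order above):
  C_11 = (0.85)(0.65) − (-0.10)(-0.20) = 0.5325
  C_12 = −[(-0.45)(0.65) − (-0.10)(-0.15)] = 0.3075
  C_13 = (-0.45)(-0.20) − (0.85)(-0.15) = 0.2175
  C_21 = −[(-0.20)(0.65) − (-0.05)(-0.20)] = 0.1400
  C_22 = (0.90)(0.65) − (-0.05)(-0.15) = 0.5775
  C_23 = −[(0.90)(-0.20) − (-0.20)(-0.15)] = 0.2100
  C_31 = (-0.20)(-0.10) − (-0.05)(0.85) = 0.0625
  C_32 = −[(0.90)(-0.10) − (-0.05)(-0.45)] = 0.1125
  C_33 = (0.90)(0.85) − (-0.20)(-0.45) = 0.6750
det(I−A) = Σ_j (I−A)_1j·C_1j = (0.90)(0.5325) + (-0.20)(0.3075) + (-0.05)(0.2175) = 0.406875
adj(I−A) = Cᵀ =
  [ 0.5325   0.1400   0.0625]
  [ 0.3075   0.5775   0.1125]
  [ 0.2175   0.2100   0.6750]
(I − A)⁻¹ = adj(I−A) / det(I−A) ≈
  [   1.3088     0.3441     0.1536]
  [   0.7558     1.4194     0.2765]
  [   0.5346     0.5161     1.6590]
Δx = (I − A)⁻¹ Δd with Δd having +15 in the Petroleum component and 0 elsewhere.
So Δx_3 = L_33 · (+15), where L_33 = adj(I−A)_33 / det(I−A) = 0.6750 / 0.406875.
Δx_3 = 0.6750 × (+15) / 0.406875 = 10.125 / 0.406875 ≈ 24.885.

Δx_3 = 24.885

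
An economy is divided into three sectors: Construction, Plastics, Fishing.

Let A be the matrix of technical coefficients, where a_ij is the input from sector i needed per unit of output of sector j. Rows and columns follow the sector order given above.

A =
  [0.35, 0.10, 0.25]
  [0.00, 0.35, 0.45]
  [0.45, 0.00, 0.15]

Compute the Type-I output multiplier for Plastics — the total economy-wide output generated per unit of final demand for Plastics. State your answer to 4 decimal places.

m_P = 2.1449

I − A =
  [   0.65    -0.10    -0.25]
  [   0.00     0.65    -0.45]
  [  -0.45     0.00     0.85]
Cofactors of I−A, C_ij = (−1)^(i+j)·(minor ij) (rows/columns in the sector order above):
  C_11 = (0.65)(0.85) − (-0.45)(0.00) = 0.5525
  C_12 = −[(0.00)(0.85) − (-0.45)(-0.45)] = 0.2025
  C_13 = (0.00)(0.00) − (0.65)(-0.45) = 0.2925
  C_21 = −[(-0.10)(0.85) − (-0.25)(0.00)] = 0.0850
  C_22 = (0.65)(0.85) − (-0.25)(-0.45) = 0.4400
  C_23 = −[(0.65)(0.00) − (-0.10)(-0.45)] = 0.0450
  C_31 = (-0.10)(-0.45) − (-0.25)(0.65) = 0.2075
  C_32 = −[(0.65)(-0.45) − (-0.25)(0.00)] = 0.2925
  C_33 = (0.65)(0.65) − (-0.10)(0.00) = 0.4225
det(I−A) = Σ_j (I−A)_1j·C_1j = (0.65)(0.5525) + (-0.10)(0.2025) + (-0.25)(0.2925) = 0.26575
adj(I−A) = Cᵀ =
  [ 0.5525   0.0850   0.2075]
  [ 0.2025   0.4400   0.2925]
  [ 0.2925   0.0450   0.4225]
(I − A)⁻¹ = adj(I−A) / det(I−A) ≈
  [   2.07902     0.31985     0.78081]
  [   0.76199     1.65569     1.10066]
  [   1.10066     0.16933     1.58984]
The output multiplier for sector j is the column-j sum of the Leontief inverse (I − A)⁻¹ = adj(I−A) / det(I−A).
Column P of adj(I−A): (0.0850, 0.4400, 0.0450); det(I−A) = 0.26575.
m_P = (0.0850 + 0.4400 + 0.0450) / 0.26575 = 0.57 / 0.26575 ≈ 2.1449.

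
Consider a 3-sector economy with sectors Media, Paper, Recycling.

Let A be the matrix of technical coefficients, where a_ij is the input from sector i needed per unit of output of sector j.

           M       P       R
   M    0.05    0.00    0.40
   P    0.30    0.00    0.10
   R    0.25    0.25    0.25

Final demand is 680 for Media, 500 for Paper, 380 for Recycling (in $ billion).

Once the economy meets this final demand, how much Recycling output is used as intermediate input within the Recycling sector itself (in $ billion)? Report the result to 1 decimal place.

I − A =
  [   0.95     0.00    -0.40]
  [  -0.30     1.00    -0.10]
  [  -0.25    -0.25     0.75]
Cofactors of I−A, C_ij = (−1)^(i+j)·(minor ij) (rows/columns in the sector order above):
  C_11 = (1.00)(0.75) − (-0.10)(-0.25) = 0.7250
  C_12 = −[(-0.30)(0.75) − (-0.10)(-0.25)] = 0.2500
  C_13 = (-0.30)(-0.25) − (1.00)(-0.25) = 0.3250
  C_21 = −[(0.00)(0.75) − (-0.40)(-0.25)] = 0.1000
  C_22 = (0.95)(0.75) − (-0.40)(-0.25) = 0.6125
  C_23 = −[(0.95)(-0.25) − (0.00)(-0.25)] = 0.2375
  C_31 = (0.00)(-0.10) − (-0.40)(1.00) = 0.4000
  C_32 = −[(0.95)(-0.10) − (-0.40)(-0.30)] = 0.2150
  C_33 = (0.95)(1.00) − (0.00)(-0.30) = 0.9500
det(I−A) = Σ_j (I−A)_1j·C_1j = (0.95)(0.7250) + (0.00)(0.2500) + (-0.40)(0.3250) = 0.55875
adj(I−A) = Cᵀ =
  [ 0.7250   0.1000   0.4000]
  [ 0.2500   0.6125   0.2150]
  [ 0.3250   0.2375   0.9500]
(I − A)⁻¹ = adj(I−A) / det(I−A) ≈
  [   1.2975     0.1790     0.7159]
  [   0.4474     1.0962     0.3848]
  [   0.5817     0.4251     1.7002]
First solve x = (I − A)⁻¹ d = adj(I−A)·d / det(I−A); in particular x_R = (0.3250·680 + 0.2375·500 + 0.9500·380) / 0.55875 = 700.75 / 0.55875 ≈ 1254.139.
Intermediate flow from R to R: z_RR = a_RR · x_R = 0.25 × 700.75 / 0.55875 = 175.1875 / 0.55875 ≈ 313.5.

z_RR = 313.5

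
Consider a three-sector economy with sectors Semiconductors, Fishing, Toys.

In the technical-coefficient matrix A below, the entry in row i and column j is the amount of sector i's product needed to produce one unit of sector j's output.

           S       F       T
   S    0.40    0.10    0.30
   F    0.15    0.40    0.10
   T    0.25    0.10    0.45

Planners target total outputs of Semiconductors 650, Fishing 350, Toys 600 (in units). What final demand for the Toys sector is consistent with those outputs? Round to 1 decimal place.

I − A =
  [   0.60    -0.10    -0.30]
  [  -0.15     0.60    -0.10]
  [  -0.25    -0.10     0.55]
d = (I − A) x:
  d_S = (+0.60)·650 + (-0.10)·350 + (-0.30)·600 = 175.0
  d_F = (-0.15)·650 + (+0.60)·350 + (-0.10)·600 = 52.5
  d_T = (-0.25)·650 + (-0.10)·350 + (+0.55)·600 = 132.5

d_T = 132.5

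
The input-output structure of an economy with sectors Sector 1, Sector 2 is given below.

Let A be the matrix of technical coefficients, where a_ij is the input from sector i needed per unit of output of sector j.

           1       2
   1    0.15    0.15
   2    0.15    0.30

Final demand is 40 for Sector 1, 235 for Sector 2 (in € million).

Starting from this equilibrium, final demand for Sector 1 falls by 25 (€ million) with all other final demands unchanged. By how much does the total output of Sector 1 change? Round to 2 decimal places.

Δx_1 = -30.57

I − A =
  [   0.85    -0.15]
  [  -0.15     0.70]
det(I−A) = (0.85)(0.70) − (-0.15)(-0.15) = 0.5725
adj(I−A) = [[0.70, 0.15], [0.15, 0.85]]
(I − A)⁻¹ = adj(I−A) / det(I−A) ≈
  [   1.2227     0.2620]
  [   0.2620     1.4847]
Δx = (I − A)⁻¹ Δd with Δd having -25 in the Sector 1 component and 0 elsewhere.
So Δx_1 = L_11 · (-25), where L_11 = adj(I−A)_11 / det(I−A) = 0.70 / 0.5725.
Δx_1 = 0.70 × (-25) / 0.5725 = -17.50 / 0.5725 ≈ -30.57.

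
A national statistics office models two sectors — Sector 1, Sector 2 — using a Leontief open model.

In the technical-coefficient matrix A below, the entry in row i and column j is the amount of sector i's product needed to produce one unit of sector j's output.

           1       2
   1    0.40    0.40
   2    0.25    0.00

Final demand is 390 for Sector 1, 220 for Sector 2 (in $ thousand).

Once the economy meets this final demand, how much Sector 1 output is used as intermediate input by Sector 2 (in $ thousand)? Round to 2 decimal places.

z_12 = 183.60

I − A =
  [   0.60    -0.40]
  [  -0.25     1.00]
det(I−A) = (0.60)(1.00) − (-0.40)(-0.25) = 0.5000
adj(I−A) = [[1.00, 0.40], [0.25, 0.60]]
(I − A)⁻¹ = adj(I−A) / det(I−A) ≈
  [   2.0000     0.8000]
  [   0.5000     1.2000]
First solve x = (I − A)⁻¹ d = adj(I−A)·d / det(I−A); in particular x_2 = (0.25·390 + 0.60·220) / 0.5000 = 229.50 / 0.5000 = 459.0000.
Intermediate flow from 1 to 2: z_12 = a_12 · x_2 = 0.40 × 229.50 / 0.5000 = 91.80 / 0.5000 = 183.60.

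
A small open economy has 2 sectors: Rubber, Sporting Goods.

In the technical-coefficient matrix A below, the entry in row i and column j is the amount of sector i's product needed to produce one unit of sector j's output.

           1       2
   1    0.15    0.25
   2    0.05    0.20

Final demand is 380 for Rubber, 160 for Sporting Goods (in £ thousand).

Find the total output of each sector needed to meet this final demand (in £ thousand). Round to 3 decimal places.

x_1 = 515.356, x_2 = 232.210

I − A =
  [   0.85    -0.25]
  [  -0.05     0.80]
det(I−A) = (0.85)(0.80) − (-0.25)(-0.05) = 0.6675
adj(I−A) = [[0.80, 0.25], [0.05, 0.85]]
(I − A)⁻¹ = adj(I−A) / det(I−A) ≈
  [   1.1985     0.3745]
  [   0.0749     1.2734]
x = (I − A)⁻¹ d = adj(I−A)·d / det(I−A), with det(I−A) = 0.6675:
  x_1 = (0.80·380 + 0.25·160) / 0.6675 = 344.00 / 0.6675 ≈ 515.356
  x_2 = (0.05·380 + 0.85·160) / 0.6675 = 155.00 / 0.6675 ≈ 232.210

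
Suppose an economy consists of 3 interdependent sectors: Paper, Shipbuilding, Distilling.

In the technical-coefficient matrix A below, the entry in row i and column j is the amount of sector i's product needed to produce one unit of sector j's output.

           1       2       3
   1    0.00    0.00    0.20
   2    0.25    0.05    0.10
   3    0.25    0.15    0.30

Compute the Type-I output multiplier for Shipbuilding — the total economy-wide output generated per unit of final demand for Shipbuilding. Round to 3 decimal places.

I − A =
  [   1.00     0.00    -0.20]
  [  -0.25     0.95    -0.10]
  [  -0.25    -0.15     0.70]
Cofactors of I−A, C_ij = (−1)^(i+j)·(minor ij) (rows/columns in the sector order above):
  C_11 = (0.95)(0.70) − (-0.10)(-0.15) = 0.6500
  C_12 = −[(-0.25)(0.70) − (-0.10)(-0.25)] = 0.2000
  C_13 = (-0.25)(-0.15) − (0.95)(-0.25) = 0.2750
  C_21 = −[(0.00)(0.70) − (-0.20)(-0.15)] = 0.0300
  C_22 = (1.00)(0.70) − (-0.20)(-0.25) = 0.6500
  C_23 = −[(1.00)(-0.15) − (0.00)(-0.25)] = 0.1500
  C_31 = (0.00)(-0.10) − (-0.20)(0.95) = 0.1900
  C_32 = −[(1.00)(-0.10) − (-0.20)(-0.25)] = 0.1500
  C_33 = (1.00)(0.95) − (0.00)(-0.25) = 0.9500
det(I−A) = Σ_j (I−A)_1j·C_1j = (1.00)(0.6500) + (0.00)(0.2000) + (-0.20)(0.2750) = 0.5950
adj(I−A) = Cᵀ =
  [ 0.6500   0.0300   0.1900]
  [ 0.2000   0.6500   0.1500]
  [ 0.2750   0.1500   0.9500]
(I − A)⁻¹ = adj(I−A) / det(I−A) ≈
  [   1.0924     0.0504     0.3193]
  [   0.3361     1.0924     0.2521]
  [   0.4622     0.2521     1.5966]
The output multiplier for sector j is the column-j sum of the Leontief inverse (I − A)⁻¹ = adj(I−A) / det(I−A).
Column 2 of adj(I−A): (0.0300, 0.6500, 0.1500); det(I−A) = 0.5950.
m_2 = (0.0300 + 0.6500 + 0.1500) / 0.5950 = 0.83 / 0.5950 ≈ 1.395.

m_2 = 1.395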